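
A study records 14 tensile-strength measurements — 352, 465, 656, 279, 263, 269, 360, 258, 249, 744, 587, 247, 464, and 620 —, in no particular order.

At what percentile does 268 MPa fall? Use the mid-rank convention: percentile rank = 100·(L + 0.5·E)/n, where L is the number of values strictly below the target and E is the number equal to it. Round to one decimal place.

Sorted: 247, 249, 258, 263, 269, 279, 352, 360, 464, 465, 587, 620, 656, 744.
Count below 268: L = 4; count equal: E = 0; n = 14.
Percentile rank = 100·(4 + 0.5·0)/14 = 100·4/14 = 28.57.

28.6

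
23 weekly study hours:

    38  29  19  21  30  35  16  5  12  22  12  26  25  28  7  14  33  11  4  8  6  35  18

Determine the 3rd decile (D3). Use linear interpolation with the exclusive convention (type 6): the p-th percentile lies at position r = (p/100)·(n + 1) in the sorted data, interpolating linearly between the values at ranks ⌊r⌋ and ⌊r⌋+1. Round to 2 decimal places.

12.00

Sorted: 4, 5, 6, 7, 8, 11, 12, 12, 14, 16, 18, 19, 21, 22, 25, 26, 28, 29, 30, 33, 35, 35, 38.
n = 23.
r = (30/100)·(23 + 1) = 7.2.
Rank 7 is 12 and rank 8 is 12.
Interpolate: 12 + 0.2·(12 − 12) = 12 + 0.2·0 = 12.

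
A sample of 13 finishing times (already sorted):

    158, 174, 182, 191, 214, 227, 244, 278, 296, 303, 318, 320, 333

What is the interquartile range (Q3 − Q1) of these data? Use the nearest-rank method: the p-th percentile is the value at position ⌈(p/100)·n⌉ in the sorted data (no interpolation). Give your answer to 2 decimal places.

112.00

n = 13.
P25: rank ⌈25/100·13⌉ = 4 → 191.
P75: rank ⌈75/100·13⌉ = 10 → 303.
Difference: 303 − 191 = 112.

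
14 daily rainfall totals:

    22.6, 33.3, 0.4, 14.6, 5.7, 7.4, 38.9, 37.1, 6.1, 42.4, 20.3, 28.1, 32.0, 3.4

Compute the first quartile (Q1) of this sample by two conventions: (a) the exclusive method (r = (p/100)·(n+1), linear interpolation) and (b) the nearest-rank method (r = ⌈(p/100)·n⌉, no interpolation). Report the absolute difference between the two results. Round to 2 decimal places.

Sorted: 0.4, 3.4, 5.7, 6.1, 7.4, 14.6, 20.3, 22.6, 28.1, 32.0, 33.3, 37.1, 38.9, 42.4.
n = 14.
(a) r = 3.75; between ranks 3 (5.7) and 4 (6.1): 6.
(b) the nearest-rank method: rank 4 → 6.1.
|6 − 6.1| = 0.1.

0.10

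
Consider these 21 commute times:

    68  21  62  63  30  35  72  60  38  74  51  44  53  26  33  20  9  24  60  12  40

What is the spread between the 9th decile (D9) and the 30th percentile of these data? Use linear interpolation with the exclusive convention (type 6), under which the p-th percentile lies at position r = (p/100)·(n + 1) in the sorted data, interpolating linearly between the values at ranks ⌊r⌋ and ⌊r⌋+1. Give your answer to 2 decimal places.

42.80

Sorted: 9, 12, 20, 21, 24, 26, 30, 33, 35, 38, 40, 44, 51, 53, 60, 60, 62, 63, 68, 72, 74.
n = 21.
P30: r = 6.6; ranks 6–7 are 26, 30; interpolating gives 28.4.
P90: r = 19.8; ranks 19–20 are 68, 72; interpolating gives 71.2.
Difference: 71.2 − 28.4 = 42.8.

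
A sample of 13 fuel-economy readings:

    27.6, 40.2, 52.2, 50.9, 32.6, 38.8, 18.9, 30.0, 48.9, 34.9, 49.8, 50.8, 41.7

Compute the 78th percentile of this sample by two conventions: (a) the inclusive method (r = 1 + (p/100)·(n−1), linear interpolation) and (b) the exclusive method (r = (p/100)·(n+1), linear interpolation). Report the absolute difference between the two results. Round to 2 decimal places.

0.56

Sorted: 18.9, 27.6, 30.0, 32.6, 34.9, 38.8, 40.2, 41.7, 48.9, 49.8, 50.8, 50.9, 52.2.
n = 13.
(a) r = 10.36; between ranks 10 (49.8) and 11 (50.8): 50.16.
(b) r = 10.92; between ranks 10 (49.8) and 11 (50.8): 50.72.
|50.16 − 50.72| = 0.56.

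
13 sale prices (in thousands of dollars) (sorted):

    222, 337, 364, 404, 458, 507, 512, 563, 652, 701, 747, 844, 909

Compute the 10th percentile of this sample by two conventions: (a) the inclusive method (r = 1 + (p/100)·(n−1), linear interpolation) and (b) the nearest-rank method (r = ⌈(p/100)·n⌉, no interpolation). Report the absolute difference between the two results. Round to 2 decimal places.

5.40

n = 13.
(a) r = 2.2; between ranks 2 (337) and 3 (364): 342.4.
(b) the nearest-rank method: rank 2 → 337.
|342.4 − 337| = 5.4.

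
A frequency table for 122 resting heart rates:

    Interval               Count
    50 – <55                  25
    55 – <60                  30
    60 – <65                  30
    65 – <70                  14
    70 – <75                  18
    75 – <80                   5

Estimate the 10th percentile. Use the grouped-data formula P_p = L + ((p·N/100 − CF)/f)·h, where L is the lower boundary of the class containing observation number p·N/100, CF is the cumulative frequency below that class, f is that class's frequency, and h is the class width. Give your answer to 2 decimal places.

52.44

N = 122; target position k = 10/100 · 122 = 12.2.
Cumulative frequencies: 25, 55, 85, 99, 117, 122.
Observation 12.2 falls in the class 50 – <55.
L = 50, CF = 0, f = 25, h = 5.
P10 = 50 + ((12.2 − 0)/25)·5 = 50 + 2.44 = 52.44.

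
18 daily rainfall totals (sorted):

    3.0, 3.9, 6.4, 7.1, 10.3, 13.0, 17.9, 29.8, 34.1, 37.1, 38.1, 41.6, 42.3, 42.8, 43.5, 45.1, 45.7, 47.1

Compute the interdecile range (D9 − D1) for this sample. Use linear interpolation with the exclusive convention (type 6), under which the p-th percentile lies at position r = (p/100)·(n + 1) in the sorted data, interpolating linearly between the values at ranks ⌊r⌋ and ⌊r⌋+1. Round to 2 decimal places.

n = 18.
P10: r = 1.9; ranks 1–2 are 3.0, 3.9; interpolating gives 3.81.
P90: r = 17.1; ranks 17–18 are 45.7, 47.1; interpolating gives 45.84.
Difference: 45.84 − 3.81 = 42.03.

42.03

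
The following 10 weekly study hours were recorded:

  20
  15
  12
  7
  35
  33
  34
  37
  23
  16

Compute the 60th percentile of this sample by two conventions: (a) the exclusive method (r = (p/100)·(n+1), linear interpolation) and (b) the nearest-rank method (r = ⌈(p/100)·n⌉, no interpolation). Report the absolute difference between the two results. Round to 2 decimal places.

6.00

Sorted: 7, 12, 15, 16, 20, 23, 33, 34, 35, 37.
n = 10.
(a) r = 6.6; between ranks 6 (23) and 7 (33): 29.
(b) the nearest-rank method: rank 6 → 23.
|29 − 23| = 6.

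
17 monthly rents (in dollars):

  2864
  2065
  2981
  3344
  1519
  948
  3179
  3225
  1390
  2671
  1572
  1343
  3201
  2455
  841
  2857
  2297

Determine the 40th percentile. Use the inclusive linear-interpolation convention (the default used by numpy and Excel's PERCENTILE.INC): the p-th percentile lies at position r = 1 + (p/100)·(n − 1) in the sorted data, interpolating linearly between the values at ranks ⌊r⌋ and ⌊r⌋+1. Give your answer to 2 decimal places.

Sorted: 841, 948, 1343, 1390, 1519, 1572, 2065, 2297, 2455, 2671, 2857, 2864, 2981, 3179, 3201, 3225, 3344.
n = 17.
r = 1 + (40/100)·(17 − 1) = 1 + 6.4 = 7.4.
Rank 7 is 2065 and rank 8 is 2297.
Interpolate: 2065 + 0.4·(2297 − 2065) = 2065 + 0.4·232 = 2157.8.

2157.80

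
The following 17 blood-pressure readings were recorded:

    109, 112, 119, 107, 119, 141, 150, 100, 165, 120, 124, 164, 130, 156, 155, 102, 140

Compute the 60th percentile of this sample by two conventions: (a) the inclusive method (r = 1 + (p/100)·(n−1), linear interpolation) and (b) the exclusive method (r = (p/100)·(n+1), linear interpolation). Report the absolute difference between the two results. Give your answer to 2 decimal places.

2.00

Sorted: 100, 102, 107, 109, 112, 119, 119, 120, 124, 130, 140, 141, 150, 155, 156, 164, 165.
n = 17.
(a) r = 10.6; between ranks 10 (130) and 11 (140): 136.
(b) r = 10.8; between ranks 10 (130) and 11 (140): 138.
|136 − 138| = 2.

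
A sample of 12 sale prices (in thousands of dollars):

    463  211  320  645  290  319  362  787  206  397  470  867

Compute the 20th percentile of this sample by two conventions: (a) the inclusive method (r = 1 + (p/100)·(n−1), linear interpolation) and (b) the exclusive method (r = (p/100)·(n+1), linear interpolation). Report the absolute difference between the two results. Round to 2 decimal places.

Sorted: 206, 211, 290, 319, 320, 362, 397, 463, 470, 645, 787, 867.
n = 12.
(a) r = 3.2; between ranks 3 (290) and 4 (319): 295.8.
(b) r = 2.6; between ranks 2 (211) and 3 (290): 258.4.
|295.8 − 258.4| = 37.4.

37.40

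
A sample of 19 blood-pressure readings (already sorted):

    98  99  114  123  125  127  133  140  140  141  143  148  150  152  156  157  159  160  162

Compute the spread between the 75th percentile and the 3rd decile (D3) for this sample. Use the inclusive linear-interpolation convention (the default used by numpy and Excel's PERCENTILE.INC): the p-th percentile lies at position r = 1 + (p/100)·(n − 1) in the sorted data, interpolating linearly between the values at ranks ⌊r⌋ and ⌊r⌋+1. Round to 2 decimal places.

n = 19.
P30: r = 6.4; ranks 6–7 are 127, 133; interpolating gives 129.4.
P75: r = 14.5; ranks 14–15 are 152, 156; interpolating gives 154.
Difference: 154 − 129.4 = 24.6.

24.60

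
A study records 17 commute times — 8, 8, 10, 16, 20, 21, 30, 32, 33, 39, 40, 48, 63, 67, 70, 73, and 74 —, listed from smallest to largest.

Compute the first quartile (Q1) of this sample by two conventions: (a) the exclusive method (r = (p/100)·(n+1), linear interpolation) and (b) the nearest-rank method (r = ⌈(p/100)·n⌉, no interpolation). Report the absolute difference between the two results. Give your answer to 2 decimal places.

2.00

n = 17.
(a) r = 4.5; between ranks 4 (16) and 5 (20): 18.
(b) the nearest-rank method: rank 5 → 20.
|18 − 20| = 2.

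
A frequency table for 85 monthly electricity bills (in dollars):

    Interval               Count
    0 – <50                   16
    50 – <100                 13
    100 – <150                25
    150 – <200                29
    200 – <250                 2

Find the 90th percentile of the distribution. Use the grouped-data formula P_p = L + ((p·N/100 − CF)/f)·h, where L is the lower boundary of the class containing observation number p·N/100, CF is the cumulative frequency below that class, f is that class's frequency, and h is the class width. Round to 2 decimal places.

N = 85; target position k = 90/100 · 85 = 76.5.
Cumulative frequencies: 16, 29, 54, 83, 85.
Observation 76.5 falls in the class 150 – <200.
L = 150, CF = 54, f = 29, h = 50.
P90 = 150 + ((76.5 − 54)/29)·50 = 150 + 38.7931 = 188.793.

188.79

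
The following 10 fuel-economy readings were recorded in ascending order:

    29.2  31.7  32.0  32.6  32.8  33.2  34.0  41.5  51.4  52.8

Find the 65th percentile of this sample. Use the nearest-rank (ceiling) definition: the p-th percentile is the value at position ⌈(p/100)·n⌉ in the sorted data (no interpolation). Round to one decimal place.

n = 10.
Position = ⌈65/100 · 10⌉ = ⌈6.5⌉ = 7.
The value at rank 7 is 34.0.

34.0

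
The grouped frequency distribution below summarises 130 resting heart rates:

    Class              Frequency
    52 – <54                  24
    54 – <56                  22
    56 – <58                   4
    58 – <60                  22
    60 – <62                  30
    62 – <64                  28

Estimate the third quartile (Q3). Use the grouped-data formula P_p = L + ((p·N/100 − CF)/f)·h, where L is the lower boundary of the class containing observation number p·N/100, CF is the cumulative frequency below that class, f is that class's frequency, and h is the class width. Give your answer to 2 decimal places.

N = 130; target position k = 75/100 · 130 = 97.5.
Cumulative frequencies: 24, 46, 50, 72, 102, 130.
Observation 97.5 falls in the class 60 – <62.
L = 60, CF = 72, f = 30, h = 2.
P75 = 60 + ((97.5 − 72)/30)·2 = 60 + 1.7 = 61.7.

61.70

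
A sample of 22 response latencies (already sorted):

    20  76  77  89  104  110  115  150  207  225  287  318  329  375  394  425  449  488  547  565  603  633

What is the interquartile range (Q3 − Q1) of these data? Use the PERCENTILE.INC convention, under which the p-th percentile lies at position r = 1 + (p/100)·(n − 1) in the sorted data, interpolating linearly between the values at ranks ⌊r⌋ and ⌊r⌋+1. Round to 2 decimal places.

331.75

n = 22.
P25: r = 6.25; ranks 6–7 are 110, 115; interpolating gives 111.25.
P75: r = 16.75; ranks 16–17 are 425, 449; interpolating gives 443.
Difference: 443 − 111.25 = 331.75.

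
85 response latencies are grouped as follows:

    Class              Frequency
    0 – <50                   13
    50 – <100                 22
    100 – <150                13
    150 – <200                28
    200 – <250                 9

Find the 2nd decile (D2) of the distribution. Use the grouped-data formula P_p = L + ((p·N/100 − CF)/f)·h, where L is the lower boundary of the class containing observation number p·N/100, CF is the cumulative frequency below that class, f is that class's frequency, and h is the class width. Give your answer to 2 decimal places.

59.09

N = 85; target position k = 20/100 · 85 = 17.
Cumulative frequencies: 13, 35, 48, 76, 85.
Observation 17 falls in the class 50 – <100.
L = 50, CF = 13, f = 22, h = 50.
P20 = 50 + ((17 − 13)/22)·50 = 50 + 9.09091 = 59.0909.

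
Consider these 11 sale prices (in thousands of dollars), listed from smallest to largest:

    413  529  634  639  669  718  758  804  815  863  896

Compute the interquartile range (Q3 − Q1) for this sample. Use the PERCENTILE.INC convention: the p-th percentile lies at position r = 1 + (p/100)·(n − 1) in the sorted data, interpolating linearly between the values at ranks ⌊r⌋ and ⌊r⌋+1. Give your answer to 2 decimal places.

173.00

n = 11.
P25: r = 3.5; ranks 3–4 are 634, 639; interpolating gives 636.5.
P75: r = 8.5; ranks 8–9 are 804, 815; interpolating gives 809.5.
Difference: 809.5 − 636.5 = 173.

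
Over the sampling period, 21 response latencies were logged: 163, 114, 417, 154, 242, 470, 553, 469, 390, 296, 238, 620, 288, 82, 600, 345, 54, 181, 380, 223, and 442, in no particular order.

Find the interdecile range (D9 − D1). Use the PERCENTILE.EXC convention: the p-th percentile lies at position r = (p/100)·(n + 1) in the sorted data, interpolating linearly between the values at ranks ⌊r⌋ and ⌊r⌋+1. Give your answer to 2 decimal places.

502.20

Sorted: 54, 82, 114, 154, 163, 181, 223, 238, 242, 288, 296, 345, 380, 390, 417, 442, 469, 470, 553, 600, 620.
n = 21.
P10: r = 2.2; ranks 2–3 are 82, 114; interpolating gives 88.4.
P90: r = 19.8; ranks 19–20 are 553, 600; interpolating gives 590.6.
Difference: 590.6 − 88.4 = 502.2.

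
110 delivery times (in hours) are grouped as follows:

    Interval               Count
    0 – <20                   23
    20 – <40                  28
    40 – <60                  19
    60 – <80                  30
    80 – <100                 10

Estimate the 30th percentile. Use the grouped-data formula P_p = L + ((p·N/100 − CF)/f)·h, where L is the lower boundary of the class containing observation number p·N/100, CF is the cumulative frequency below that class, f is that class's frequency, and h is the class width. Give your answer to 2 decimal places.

27.14

N = 110; target position k = 30/100 · 110 = 33.
Cumulative frequencies: 23, 51, 70, 100, 110.
Observation 33 falls in the class 20 – <40.
L = 20, CF = 23, f = 28, h = 20.
P30 = 20 + ((33 − 23)/28)·20 = 20 + 7.14286 = 27.1429.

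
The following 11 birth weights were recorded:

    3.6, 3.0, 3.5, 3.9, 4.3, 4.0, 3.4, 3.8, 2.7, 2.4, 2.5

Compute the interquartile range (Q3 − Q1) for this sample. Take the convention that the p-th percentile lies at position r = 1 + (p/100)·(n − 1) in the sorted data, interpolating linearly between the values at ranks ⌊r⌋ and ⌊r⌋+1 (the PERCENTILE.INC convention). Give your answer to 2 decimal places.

1.00

Sorted: 2.4, 2.5, 2.7, 3.0, 3.4, 3.5, 3.6, 3.8, 3.9, 4.0, 4.3.
n = 11.
P25: r = 3.5; ranks 3–4 are 2.7, 3.0; interpolating gives 2.85.
P75: r = 8.5; ranks 8–9 are 3.8, 3.9; interpolating gives 3.85.
Difference: 3.85 − 2.85 = 1.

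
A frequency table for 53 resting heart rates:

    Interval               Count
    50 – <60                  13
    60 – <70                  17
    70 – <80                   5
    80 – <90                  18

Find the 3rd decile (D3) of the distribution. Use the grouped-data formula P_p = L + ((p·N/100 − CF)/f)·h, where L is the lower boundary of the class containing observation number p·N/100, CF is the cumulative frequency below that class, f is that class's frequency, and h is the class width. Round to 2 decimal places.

N = 53; target position k = 30/100 · 53 = 15.9.
Cumulative frequencies: 13, 30, 35, 53.
Observation 15.9 falls in the class 60 – <70.
L = 60, CF = 13, f = 17, h = 10.
P30 = 60 + ((15.9 − 13)/17)·10 = 60 + 1.70588 = 61.7059.

61.71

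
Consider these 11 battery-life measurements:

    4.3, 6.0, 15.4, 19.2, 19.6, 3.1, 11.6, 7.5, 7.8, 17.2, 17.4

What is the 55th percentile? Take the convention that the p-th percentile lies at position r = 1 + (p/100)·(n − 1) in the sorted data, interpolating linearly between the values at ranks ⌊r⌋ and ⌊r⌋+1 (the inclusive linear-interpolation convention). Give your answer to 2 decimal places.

13.50

Sorted: 3.1, 4.3, 6.0, 7.5, 7.8, 11.6, 15.4, 17.2, 17.4, 19.2, 19.6.
n = 11.
r = 1 + (55/100)·(11 − 1) = 1 + 5.5 = 6.5.
Rank 6 is 11.6 and rank 7 is 15.4.
Interpolate: 11.6 + 0.5·(15.4 − 11.6) = 11.6 + 0.5·3.8 = 13.5.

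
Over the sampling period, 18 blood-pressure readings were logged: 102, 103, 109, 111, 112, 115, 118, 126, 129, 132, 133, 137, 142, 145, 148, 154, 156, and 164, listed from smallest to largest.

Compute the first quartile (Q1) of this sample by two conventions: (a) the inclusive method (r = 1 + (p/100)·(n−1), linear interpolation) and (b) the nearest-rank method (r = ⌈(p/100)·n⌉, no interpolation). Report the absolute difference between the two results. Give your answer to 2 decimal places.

n = 18.
(a) r = 5.25; between ranks 5 (112) and 6 (115): 112.75.
(b) the nearest-rank method: rank 5 → 112.
|112.75 − 112| = 0.75.

0.75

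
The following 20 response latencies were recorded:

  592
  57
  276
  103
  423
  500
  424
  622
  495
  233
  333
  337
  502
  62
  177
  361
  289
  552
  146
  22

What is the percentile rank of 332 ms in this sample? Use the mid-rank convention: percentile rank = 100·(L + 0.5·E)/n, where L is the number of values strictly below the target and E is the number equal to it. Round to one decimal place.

Sorted: 22, 57, 62, 103, 146, 177, 233, 276, 289, 333, 337, 361, 423, 424, 495, 500, 502, 552, 592, 622.
Count below 332: L = 9; count equal: E = 0; n = 20.
Percentile rank = 100·(9 + 0.5·0)/20 = 100·9/20 = 45.

45.0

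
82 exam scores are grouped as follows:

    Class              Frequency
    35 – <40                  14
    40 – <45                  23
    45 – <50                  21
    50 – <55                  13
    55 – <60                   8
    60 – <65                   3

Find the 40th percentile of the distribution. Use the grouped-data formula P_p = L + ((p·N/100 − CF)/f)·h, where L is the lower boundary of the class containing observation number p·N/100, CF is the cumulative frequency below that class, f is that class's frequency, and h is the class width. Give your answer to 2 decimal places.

44.09

N = 82; target position k = 40/100 · 82 = 32.8.
Cumulative frequencies: 14, 37, 58, 71, 79, 82.
Observation 32.8 falls in the class 40 – <45.
L = 40, CF = 14, f = 23, h = 5.
P40 = 40 + ((32.8 − 14)/23)·5 = 40 + 4.08696 = 44.087.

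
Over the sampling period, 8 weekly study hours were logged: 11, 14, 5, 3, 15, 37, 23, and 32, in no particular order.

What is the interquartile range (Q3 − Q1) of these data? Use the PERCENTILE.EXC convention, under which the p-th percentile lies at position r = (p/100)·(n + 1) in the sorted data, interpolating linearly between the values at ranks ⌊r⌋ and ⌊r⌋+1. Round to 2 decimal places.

23.25

Sorted: 3, 5, 11, 14, 15, 23, 32, 37.
n = 8.
P25: r = 2.25; ranks 2–3 are 5, 11; interpolating gives 6.5.
P75: r = 6.75; ranks 6–7 are 23, 32; interpolating gives 29.75.
Difference: 29.75 − 6.5 = 23.25.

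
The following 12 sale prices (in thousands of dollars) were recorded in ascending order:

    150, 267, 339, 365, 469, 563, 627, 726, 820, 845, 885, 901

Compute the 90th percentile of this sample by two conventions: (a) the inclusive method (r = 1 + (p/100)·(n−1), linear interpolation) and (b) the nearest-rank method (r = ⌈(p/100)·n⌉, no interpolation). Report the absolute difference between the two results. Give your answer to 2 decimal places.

n = 12.
(a) r = 10.9; between ranks 10 (845) and 11 (885): 881.
(b) the nearest-rank method: rank 11 → 885.
|881 − 885| = 4.

4.00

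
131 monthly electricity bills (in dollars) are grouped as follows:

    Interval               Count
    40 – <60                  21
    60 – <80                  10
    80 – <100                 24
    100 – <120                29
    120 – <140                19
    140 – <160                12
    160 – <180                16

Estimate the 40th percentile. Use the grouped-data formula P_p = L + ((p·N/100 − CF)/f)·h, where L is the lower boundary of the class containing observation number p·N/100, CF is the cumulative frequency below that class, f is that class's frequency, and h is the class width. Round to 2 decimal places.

N = 131; target position k = 40/100 · 131 = 52.4.
Cumulative frequencies: 21, 31, 55, 84, 103, 115, 131.
Observation 52.4 falls in the class 80 – <100.
L = 80, CF = 31, f = 24, h = 20.
P40 = 80 + ((52.4 − 31)/24)·20 = 80 + 17.8333 = 97.8333.

97.83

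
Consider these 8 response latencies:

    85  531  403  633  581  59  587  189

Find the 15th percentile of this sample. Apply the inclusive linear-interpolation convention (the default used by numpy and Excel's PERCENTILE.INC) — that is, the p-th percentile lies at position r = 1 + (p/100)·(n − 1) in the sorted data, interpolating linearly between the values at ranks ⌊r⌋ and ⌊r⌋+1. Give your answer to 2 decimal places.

Sorted: 59, 85, 189, 403, 531, 581, 587, 633.
n = 8.
r = 1 + (15/100)·(8 − 1) = 1 + 1.05 = 2.05.
Rank 2 is 85 and rank 3 is 189.
Interpolate: 85 + 0.05·(189 − 85) = 85 + 0.05·104 = 90.2.

90.20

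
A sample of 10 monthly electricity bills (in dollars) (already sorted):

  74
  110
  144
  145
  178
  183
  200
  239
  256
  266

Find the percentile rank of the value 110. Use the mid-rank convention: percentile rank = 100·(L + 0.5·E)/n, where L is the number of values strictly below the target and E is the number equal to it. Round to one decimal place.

15.0

Count below 110: L = 1; count equal: E = 1; n = 10.
Percentile rank = 100·(1 + 0.5·1)/10 = 100·1.5/10 = 15.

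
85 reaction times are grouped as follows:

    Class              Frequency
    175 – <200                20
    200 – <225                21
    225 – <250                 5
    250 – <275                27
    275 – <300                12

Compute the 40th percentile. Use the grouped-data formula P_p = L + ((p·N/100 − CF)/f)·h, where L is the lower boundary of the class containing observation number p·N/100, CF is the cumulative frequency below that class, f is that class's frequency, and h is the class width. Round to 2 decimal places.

N = 85; target position k = 40/100 · 85 = 34.
Cumulative frequencies: 20, 41, 46, 73, 85.
Observation 34 falls in the class 200 – <225.
L = 200, CF = 20, f = 21, h = 25.
P40 = 200 + ((34 − 20)/21)·25 = 200 + 16.6667 = 216.667.

216.67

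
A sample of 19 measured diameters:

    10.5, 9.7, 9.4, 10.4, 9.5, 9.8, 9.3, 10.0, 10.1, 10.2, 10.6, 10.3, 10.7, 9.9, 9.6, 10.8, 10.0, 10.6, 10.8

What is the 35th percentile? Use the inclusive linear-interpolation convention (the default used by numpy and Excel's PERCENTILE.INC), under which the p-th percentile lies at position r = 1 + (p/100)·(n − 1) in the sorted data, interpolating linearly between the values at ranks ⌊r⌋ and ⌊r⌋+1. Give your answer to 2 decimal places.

Sorted: 9.3, 9.4, 9.5, 9.6, 9.7, 9.8, 9.9, 10.0, 10.0, 10.1, 10.2, 10.3, 10.4, 10.5, 10.6, 10.6, 10.7, 10.8, 10.8.
n = 19.
r = 1 + (35/100)·(19 − 1) = 1 + 6.3 = 7.3.
Rank 7 is 9.9 and rank 8 is 10.0.
Interpolate: 9.9 + 0.3·(10.0 − 9.9) = 9.9 + 0.3·0.1 = 9.93.

9.93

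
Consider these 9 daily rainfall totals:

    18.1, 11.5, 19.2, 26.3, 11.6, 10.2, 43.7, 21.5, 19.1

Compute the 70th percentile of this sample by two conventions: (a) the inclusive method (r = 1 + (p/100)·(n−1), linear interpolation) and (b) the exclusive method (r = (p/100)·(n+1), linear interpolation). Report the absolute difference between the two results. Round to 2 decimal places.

0.92

Sorted: 10.2, 11.5, 11.6, 18.1, 19.1, 19.2, 21.5, 26.3, 43.7.
n = 9.
(a) r = 6.6; between ranks 6 (19.2) and 7 (21.5): 20.58.
(b) r = 7 → value at rank 7 = 21.5.
|20.58 − 21.5| = 0.92.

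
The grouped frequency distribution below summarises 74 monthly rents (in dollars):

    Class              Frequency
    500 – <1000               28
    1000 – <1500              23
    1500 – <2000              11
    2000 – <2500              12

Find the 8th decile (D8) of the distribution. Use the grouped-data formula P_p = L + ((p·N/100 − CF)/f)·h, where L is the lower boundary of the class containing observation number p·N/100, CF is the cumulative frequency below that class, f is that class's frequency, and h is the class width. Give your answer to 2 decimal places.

1872.73

N = 74; target position k = 80/100 · 74 = 59.2.
Cumulative frequencies: 28, 51, 62, 74.
Observation 59.2 falls in the class 1500 – <2000.
L = 1500, CF = 51, f = 11, h = 500.
P80 = 1500 + ((59.2 − 51)/11)·500 = 1500 + 372.727 = 1872.73.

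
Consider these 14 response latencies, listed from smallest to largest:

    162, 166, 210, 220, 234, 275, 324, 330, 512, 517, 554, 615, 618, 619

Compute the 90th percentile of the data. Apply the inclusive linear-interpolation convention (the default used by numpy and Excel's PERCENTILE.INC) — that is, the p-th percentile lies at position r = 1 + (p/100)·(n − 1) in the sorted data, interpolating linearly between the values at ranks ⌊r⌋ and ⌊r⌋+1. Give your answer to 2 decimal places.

617.10

n = 14.
r = 1 + (90/100)·(14 − 1) = 1 + 11.7 = 12.7.
Rank 12 is 615 and rank 13 is 618.
Interpolate: 615 + 0.7·(618 − 615) = 615 + 0.7·3 = 617.1.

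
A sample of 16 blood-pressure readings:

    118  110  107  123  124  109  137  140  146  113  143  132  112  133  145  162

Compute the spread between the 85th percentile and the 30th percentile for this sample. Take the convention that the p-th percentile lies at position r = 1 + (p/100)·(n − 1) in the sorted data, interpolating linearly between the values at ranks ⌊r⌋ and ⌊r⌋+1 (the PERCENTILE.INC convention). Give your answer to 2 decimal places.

29.00

Sorted: 107, 109, 110, 112, 113, 118, 123, 124, 132, 133, 137, 140, 143, 145, 146, 162.
n = 16.
P30: r = 5.5; ranks 5–6 are 113, 118; interpolating gives 115.5.
P85: r = 13.75; ranks 13–14 are 143, 145; interpolating gives 144.5.
Difference: 144.5 − 115.5 = 29.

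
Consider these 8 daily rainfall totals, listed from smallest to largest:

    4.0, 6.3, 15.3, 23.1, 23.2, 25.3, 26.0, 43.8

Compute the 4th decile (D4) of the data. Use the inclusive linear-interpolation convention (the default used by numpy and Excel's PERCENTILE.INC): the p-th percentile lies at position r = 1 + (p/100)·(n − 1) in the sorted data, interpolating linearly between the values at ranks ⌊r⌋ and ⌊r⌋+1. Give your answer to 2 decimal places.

n = 8.
r = 1 + (40/100)·(8 − 1) = 1 + 2.8 = 3.8.
Rank 3 is 15.3 and rank 4 is 23.1.
Interpolate: 15.3 + 0.8·(23.1 − 15.3) = 15.3 + 0.8·7.8 = 21.54.

21.54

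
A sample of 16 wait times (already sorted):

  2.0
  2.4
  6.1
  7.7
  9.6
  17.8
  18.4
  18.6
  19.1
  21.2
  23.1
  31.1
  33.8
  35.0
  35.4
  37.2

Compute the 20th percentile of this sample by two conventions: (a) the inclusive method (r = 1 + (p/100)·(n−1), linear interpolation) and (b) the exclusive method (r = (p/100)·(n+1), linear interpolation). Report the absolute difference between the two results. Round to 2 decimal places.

n = 16.
(a) r = 4 → value at rank 4 = 7.7.
(b) r = 3.4; between ranks 3 (6.1) and 4 (7.7): 6.74.
|7.7 − 6.74| = 0.96.

0.96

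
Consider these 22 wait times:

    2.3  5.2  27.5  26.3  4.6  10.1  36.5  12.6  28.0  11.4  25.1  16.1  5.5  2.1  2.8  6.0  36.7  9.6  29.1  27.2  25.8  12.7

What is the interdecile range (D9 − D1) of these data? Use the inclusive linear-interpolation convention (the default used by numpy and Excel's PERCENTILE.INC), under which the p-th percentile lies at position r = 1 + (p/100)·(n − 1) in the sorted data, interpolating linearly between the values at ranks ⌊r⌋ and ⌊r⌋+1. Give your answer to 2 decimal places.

26.01

Sorted: 2.1, 2.3, 2.8, 4.6, 5.2, 5.5, 6.0, 9.6, 10.1, 11.4, 12.6, 12.7, 16.1, 25.1, 25.8, 26.3, 27.2, 27.5, 28.0, 29.1, 36.5, 36.7.
n = 22.
P10: r = 3.1; ranks 3–4 are 2.8, 4.6; interpolating gives 2.98.
P90: r = 19.9; ranks 19–20 are 28.0, 29.1; interpolating gives 28.99.
Difference: 28.99 − 2.98 = 26.01.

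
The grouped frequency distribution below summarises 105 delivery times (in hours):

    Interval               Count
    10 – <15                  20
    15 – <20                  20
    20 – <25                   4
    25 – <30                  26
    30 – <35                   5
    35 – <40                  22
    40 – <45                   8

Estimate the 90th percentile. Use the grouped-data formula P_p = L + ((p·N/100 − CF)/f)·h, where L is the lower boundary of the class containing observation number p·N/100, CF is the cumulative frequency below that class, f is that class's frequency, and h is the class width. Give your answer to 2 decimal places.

39.43

N = 105; target position k = 90/100 · 105 = 94.5.
Cumulative frequencies: 20, 40, 44, 70, 75, 97, 105.
Observation 94.5 falls in the class 35 – <40.
L = 35, CF = 75, f = 22, h = 5.
P90 = 35 + ((94.5 − 75)/22)·5 = 35 + 4.43182 = 39.4318.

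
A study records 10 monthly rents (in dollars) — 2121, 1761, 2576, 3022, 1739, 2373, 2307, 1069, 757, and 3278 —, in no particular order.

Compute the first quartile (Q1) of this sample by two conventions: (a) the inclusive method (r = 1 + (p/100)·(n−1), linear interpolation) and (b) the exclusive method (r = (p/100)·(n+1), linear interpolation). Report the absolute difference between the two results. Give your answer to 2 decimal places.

Sorted: 757, 1069, 1739, 1761, 2121, 2307, 2373, 2576, 3022, 3278.
n = 10.
(a) r = 3.25; between ranks 3 (1739) and 4 (1761): 1744.5.
(b) r = 2.75; between ranks 2 (1069) and 3 (1739): 1571.5.
|1744.5 − 1571.5| = 173.

173.00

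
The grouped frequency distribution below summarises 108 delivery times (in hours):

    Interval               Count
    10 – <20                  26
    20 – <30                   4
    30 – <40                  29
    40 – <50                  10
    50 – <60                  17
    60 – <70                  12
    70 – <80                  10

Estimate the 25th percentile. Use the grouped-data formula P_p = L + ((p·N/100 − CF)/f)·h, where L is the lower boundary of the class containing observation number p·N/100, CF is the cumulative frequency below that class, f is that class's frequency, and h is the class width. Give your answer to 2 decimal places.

N = 108; target position k = 25/100 · 108 = 27.
Cumulative frequencies: 26, 30, 59, 69, 86, 98, 108.
Observation 27 falls in the class 20 – <30.
L = 20, CF = 26, f = 4, h = 10.
P25 = 20 + ((27 − 26)/4)·10 = 20 + 2.5 = 22.5.

22.50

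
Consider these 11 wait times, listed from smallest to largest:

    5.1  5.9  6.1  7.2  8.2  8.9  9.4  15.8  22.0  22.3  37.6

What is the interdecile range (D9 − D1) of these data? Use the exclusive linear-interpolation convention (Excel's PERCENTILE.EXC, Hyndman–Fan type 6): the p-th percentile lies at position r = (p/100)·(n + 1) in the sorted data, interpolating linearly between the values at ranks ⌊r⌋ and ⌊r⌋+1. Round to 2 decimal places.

29.28

n = 11.
P10: r = 1.2; ranks 1–2 are 5.1, 5.9; interpolating gives 5.26.
P90: r = 10.8; ranks 10–11 are 22.3, 37.6; interpolating gives 34.54.
Difference: 34.54 − 5.26 = 29.28.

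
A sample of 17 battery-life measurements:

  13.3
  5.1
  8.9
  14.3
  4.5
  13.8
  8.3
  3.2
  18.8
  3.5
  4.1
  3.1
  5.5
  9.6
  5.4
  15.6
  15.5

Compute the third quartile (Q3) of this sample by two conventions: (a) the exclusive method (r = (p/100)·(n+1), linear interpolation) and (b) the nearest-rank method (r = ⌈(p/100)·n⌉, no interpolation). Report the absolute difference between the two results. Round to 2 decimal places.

0.25

Sorted: 3.1, 3.2, 3.5, 4.1, 4.5, 5.1, 5.4, 5.5, 8.3, 8.9, 9.6, 13.3, 13.8, 14.3, 15.5, 15.6, 18.8.
n = 17.
(a) r = 13.5; between ranks 13 (13.8) and 14 (14.3): 14.05.
(b) the nearest-rank method: rank 13 → 13.8.
|14.05 − 13.8| = 0.25.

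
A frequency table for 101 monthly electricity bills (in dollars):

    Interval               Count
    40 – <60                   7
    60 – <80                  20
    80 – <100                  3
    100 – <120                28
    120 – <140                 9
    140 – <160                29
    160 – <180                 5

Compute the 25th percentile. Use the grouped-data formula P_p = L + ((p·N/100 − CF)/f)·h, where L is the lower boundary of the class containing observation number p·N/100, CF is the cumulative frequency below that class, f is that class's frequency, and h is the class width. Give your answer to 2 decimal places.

N = 101; target position k = 25/100 · 101 = 25.25.
Cumulative frequencies: 7, 27, 30, 58, 67, 96, 101.
Observation 25.25 falls in the class 60 – <80.
L = 60, CF = 7, f = 20, h = 20.
P25 = 60 + ((25.25 − 7)/20)·20 = 60 + 18.25 = 78.25.

78.25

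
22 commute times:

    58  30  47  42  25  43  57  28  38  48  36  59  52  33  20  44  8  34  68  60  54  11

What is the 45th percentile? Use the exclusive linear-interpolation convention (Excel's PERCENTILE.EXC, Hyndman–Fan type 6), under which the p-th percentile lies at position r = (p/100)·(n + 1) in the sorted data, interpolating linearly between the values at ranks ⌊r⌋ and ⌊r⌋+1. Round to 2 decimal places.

Sorted: 8, 11, 20, 25, 28, 30, 33, 34, 36, 38, 42, 43, 44, 47, 48, 52, 54, 57, 58, 59, 60, 68.
n = 22.
r = (45/100)·(22 + 1) = 10.35.
Rank 10 is 38 and rank 11 is 42.
Interpolate: 38 + 0.35·(42 − 38) = 38 + 0.35·4 = 39.4.

39.40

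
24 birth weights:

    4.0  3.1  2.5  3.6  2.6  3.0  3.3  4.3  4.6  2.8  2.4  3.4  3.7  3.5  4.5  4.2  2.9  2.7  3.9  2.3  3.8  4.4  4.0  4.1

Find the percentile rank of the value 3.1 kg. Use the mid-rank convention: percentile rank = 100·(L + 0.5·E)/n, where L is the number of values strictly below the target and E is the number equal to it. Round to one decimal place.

35.4

Sorted: 2.3, 2.4, 2.5, 2.6, 2.7, 2.8, 2.9, 3.0, 3.1, 3.3, 3.4, 3.5, 3.6, 3.7, 3.8, 3.9, 4.0, 4.0, 4.1, 4.2, 4.3, 4.4, 4.5, 4.6.
Count below 3.1: L = 8; count equal: E = 1; n = 24.
Percentile rank = 100·(8 + 0.5·1)/24 = 100·8.5/24 = 35.42.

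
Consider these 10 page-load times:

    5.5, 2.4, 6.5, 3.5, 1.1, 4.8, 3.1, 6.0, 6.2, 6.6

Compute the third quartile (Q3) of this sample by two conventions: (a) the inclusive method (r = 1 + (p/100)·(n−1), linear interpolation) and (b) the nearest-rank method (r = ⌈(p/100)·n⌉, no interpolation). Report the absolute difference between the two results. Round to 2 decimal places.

Sorted: 1.1, 2.4, 3.1, 3.5, 4.8, 5.5, 6.0, 6.2, 6.5, 6.6.
n = 10.
(a) r = 7.75; between ranks 7 (6.0) and 8 (6.2): 6.15.
(b) the nearest-rank method: rank 8 → 6.2.
|6.15 − 6.2| = 0.05.

0.05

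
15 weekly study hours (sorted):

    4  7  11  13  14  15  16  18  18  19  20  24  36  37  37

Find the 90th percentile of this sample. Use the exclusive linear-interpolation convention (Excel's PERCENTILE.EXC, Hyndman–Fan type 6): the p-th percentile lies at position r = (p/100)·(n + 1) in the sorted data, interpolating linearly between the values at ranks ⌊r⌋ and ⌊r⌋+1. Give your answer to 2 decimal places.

n = 15.
r = (90/100)·(15 + 1) = 14.4.
Rank 14 is 37 and rank 15 is 37.
Interpolate: 37 + 0.4·(37 − 37) = 37 + 0.4·0 = 37.

37.00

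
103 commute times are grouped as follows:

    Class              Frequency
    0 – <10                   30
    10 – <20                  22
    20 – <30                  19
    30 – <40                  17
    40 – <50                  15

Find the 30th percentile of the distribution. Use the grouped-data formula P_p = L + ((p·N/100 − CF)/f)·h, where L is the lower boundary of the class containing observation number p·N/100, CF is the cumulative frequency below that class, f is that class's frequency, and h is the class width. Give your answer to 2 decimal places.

N = 103; target position k = 30/100 · 103 = 30.9.
Cumulative frequencies: 30, 52, 71, 88, 103.
Observation 30.9 falls in the class 10 – <20.
L = 10, CF = 30, f = 22, h = 10.
P30 = 10 + ((30.9 − 30)/22)·10 = 10 + 0.409091 = 10.4091.

10.41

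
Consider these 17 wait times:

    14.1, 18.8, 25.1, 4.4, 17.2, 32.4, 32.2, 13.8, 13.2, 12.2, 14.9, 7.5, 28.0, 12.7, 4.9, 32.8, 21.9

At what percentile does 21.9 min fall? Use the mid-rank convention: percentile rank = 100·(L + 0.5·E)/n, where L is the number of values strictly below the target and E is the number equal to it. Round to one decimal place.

Sorted: 4.4, 4.9, 7.5, 12.2, 12.7, 13.2, 13.8, 14.1, 14.9, 17.2, 18.8, 21.9, 25.1, 28.0, 32.2, 32.4, 32.8.
Count below 21.9: L = 11; count equal: E = 1; n = 17.
Percentile rank = 100·(11 + 0.5·1)/17 = 100·11.5/17 = 67.65.

67.6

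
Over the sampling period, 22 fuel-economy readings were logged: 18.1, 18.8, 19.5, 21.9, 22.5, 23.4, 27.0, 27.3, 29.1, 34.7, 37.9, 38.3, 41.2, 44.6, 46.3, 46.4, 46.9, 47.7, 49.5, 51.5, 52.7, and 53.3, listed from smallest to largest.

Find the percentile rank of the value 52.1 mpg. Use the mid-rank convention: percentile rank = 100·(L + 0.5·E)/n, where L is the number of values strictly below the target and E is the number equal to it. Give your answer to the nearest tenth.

90.9

Count below 52.1: L = 20; count equal: E = 0; n = 22.
Percentile rank = 100·(20 + 0.5·0)/22 = 100·20/22 = 90.91.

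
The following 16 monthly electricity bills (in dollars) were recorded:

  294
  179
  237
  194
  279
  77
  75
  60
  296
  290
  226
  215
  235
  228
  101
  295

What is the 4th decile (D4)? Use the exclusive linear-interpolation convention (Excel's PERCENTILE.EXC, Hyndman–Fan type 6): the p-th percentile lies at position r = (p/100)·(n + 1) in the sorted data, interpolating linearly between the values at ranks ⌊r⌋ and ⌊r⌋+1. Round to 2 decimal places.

Sorted: 60, 75, 77, 101, 179, 194, 215, 226, 228, 235, 237, 279, 290, 294, 295, 296.
n = 16.
r = (40/100)·(16 + 1) = 6.8.
Rank 6 is 194 and rank 7 is 215.
Interpolate: 194 + 0.8·(215 − 194) = 194 + 0.8·21 = 210.8.

210.80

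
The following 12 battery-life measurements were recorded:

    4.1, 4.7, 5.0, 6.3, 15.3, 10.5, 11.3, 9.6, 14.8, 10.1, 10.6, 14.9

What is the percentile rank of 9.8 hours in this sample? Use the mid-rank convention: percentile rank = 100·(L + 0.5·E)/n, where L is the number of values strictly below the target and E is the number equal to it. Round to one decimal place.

Sorted: 4.1, 4.7, 5.0, 6.3, 9.6, 10.1, 10.5, 10.6, 11.3, 14.8, 14.9, 15.3.
Count below 9.8: L = 5; count equal: E = 0; n = 12.
Percentile rank = 100·(5 + 0.5·0)/12 = 100·5/12 = 41.67.

41.7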